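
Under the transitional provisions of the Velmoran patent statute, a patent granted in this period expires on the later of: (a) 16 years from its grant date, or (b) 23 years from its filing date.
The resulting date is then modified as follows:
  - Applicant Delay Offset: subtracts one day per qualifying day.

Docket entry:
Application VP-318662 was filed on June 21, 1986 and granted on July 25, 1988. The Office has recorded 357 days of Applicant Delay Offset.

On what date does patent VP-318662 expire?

2008-06-29

(a) grant + 16 years → 25 July 2004.
(b) filing + 23 years → 21 June 2009.
Later of the two: 21 June 2009.
Applicant Delay Offset: −357 days → 29 June 2008.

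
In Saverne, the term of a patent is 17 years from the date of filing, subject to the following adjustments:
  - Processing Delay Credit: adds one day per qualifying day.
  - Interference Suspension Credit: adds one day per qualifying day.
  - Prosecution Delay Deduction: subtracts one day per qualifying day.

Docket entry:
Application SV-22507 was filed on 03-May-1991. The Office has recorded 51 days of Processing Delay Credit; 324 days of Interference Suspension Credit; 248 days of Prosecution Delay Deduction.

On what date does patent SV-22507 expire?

September 7, 2008

Base term: filing date + 17 years → 3 May 2008.
Processing Delay Credit: +51 days → 23 June 2008.
Interference Suspension Credit: +324 days → 13 May 2009.
Prosecution Delay Deduction: −248 days → 7 September 2008.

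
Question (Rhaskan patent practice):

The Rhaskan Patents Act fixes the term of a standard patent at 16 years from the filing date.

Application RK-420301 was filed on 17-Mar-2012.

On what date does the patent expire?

Filing date + 16 years → 17 March 2028.

2028-03-17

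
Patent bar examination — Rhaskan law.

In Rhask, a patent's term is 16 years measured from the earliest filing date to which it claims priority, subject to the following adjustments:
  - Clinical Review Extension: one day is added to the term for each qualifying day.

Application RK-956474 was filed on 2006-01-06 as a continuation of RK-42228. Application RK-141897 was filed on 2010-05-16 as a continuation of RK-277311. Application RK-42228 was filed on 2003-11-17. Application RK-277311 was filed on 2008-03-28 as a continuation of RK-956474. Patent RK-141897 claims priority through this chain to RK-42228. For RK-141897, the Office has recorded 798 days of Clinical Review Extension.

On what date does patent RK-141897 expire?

Earliest priority filing: 17 November 2003.
Base term: 17 November 2003 + 16 years → 17 November 2019.
Clinical Review Extension: +798 days → 23 January 2022.

January 23, 2022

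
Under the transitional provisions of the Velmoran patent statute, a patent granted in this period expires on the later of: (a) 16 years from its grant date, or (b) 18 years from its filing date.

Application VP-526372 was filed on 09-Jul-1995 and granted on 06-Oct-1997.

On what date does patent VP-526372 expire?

(a) grant + 16 years → 6 October 2013.
(b) filing + 18 years → 9 July 2013.
Later of the two: 6 October 2013.

October 6, 2013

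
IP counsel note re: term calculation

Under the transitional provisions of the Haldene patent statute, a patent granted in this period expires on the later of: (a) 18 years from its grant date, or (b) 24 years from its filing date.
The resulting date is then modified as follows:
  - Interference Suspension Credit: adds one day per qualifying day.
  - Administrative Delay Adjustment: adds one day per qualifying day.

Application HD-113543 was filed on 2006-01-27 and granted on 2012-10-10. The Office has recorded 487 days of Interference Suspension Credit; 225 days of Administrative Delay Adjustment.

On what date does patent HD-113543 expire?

2032-09-21

(a) grant + 18 years → 10 October 2030.
(b) filing + 24 years → 27 January 2030.
Later of the two: 10 October 2030.
Interference Suspension Credit: +487 days → 9 February 2032.
Administrative Delay Adjustment: +225 days → 21 September 2032.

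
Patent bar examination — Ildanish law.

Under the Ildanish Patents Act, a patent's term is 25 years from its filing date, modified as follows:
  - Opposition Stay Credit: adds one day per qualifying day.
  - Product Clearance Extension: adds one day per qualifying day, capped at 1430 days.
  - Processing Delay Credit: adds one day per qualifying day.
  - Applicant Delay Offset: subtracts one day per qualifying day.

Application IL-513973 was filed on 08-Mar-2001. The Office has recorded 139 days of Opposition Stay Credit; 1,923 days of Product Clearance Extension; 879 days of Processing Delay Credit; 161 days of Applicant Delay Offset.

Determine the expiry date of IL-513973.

Base term: filing date + 25 years → 8 March 2026.
Opposition Stay Credit: +139 days → 25 July 2026.
Product Clearance Extension: 1923 days claimed exceeds the 1430-day cap, so +1430 days → 24 June 2030.
Processing Delay Credit: +879 days → 19 November 2032.
Applicant Delay Offset: −161 days → 11 June 2032.

June 11, 2032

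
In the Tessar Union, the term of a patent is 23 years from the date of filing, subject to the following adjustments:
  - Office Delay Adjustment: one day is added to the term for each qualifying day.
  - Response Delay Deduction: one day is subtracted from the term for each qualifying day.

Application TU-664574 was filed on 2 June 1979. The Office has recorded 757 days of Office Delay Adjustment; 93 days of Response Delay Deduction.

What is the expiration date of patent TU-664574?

2004-03-27

Base term: filing date + 23 years → 2 June 2002.
Office Delay Adjustment: +757 days → 28 June 2004.
Response Delay Deduction: −93 days → 27 March 2004.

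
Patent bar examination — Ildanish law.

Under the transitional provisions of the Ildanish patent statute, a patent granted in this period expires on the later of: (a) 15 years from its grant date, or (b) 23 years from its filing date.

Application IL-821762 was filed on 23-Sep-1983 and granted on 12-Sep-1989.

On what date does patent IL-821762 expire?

(a) grant + 15 years → 12 September 2004.
(b) filing + 23 years → 23 September 2006.
Later of the two: 23 September 2006.

2006-09-23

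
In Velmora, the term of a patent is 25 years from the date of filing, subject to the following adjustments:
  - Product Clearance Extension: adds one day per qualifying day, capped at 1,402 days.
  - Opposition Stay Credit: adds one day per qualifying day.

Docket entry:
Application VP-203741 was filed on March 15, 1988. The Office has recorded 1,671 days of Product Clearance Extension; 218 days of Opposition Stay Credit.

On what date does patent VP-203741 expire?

2017-08-21

Base term: filing date + 25 years → 15 March 2013.
Product Clearance Extension: 1671 days claimed exceeds the 1402-day cap, so +1402 days → 15 January 2017.
Opposition Stay Credit: +218 days → 21 August 2017.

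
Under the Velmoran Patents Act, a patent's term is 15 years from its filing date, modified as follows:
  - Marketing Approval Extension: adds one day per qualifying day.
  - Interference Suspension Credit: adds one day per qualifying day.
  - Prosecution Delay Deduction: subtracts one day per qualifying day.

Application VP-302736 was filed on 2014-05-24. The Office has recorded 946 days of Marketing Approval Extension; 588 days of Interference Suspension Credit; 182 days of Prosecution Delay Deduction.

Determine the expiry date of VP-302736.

Base term: filing date + 15 years → 24 May 2029.
Marketing Approval Extension: +946 days → 26 December 2031.
Interference Suspension Credit: +588 days → 5 August 2033.
Prosecution Delay Deduction: −182 days → 4 February 2033.

2033-02-04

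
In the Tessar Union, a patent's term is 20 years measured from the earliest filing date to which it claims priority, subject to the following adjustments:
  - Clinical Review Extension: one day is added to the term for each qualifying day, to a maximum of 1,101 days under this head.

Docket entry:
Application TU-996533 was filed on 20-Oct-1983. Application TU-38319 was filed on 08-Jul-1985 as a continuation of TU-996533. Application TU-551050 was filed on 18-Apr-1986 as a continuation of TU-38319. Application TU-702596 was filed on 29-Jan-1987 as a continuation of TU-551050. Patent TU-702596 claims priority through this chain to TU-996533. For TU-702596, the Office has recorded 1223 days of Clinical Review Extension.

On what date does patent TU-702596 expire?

Earliest priority filing: 20 October 1983.
Base term: 20 October 1983 + 20 years → 20 October 2003.
Clinical Review Extension: 1223 days claimed exceeds the 1101-day cap, so +1101 days → 25 October 2006.

October 25, 2006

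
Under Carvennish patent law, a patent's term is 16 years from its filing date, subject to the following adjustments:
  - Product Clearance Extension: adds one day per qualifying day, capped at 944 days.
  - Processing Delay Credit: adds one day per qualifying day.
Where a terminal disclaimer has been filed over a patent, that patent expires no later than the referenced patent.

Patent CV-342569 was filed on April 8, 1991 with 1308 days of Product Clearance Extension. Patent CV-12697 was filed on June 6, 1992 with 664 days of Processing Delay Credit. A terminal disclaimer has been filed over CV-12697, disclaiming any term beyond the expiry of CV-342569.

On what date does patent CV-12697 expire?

Natural term of CV-12697:
  Base: filing + 16 years → 6 June 2008.
  Processing Delay Credit: +664 days → 1 April 2010.
Expiry of referenced patent CV-342569:
  Base: filing + 16 years → 8 April 2007.
  Product Clearance Extension: 1308 days claimed exceeds the 944-day cap, so +944 days → 7 November 2009.
Terminal disclaimer: CV-12697 expires on the earlier of 1 April 2010 and 7 November 2009.

2009-11-07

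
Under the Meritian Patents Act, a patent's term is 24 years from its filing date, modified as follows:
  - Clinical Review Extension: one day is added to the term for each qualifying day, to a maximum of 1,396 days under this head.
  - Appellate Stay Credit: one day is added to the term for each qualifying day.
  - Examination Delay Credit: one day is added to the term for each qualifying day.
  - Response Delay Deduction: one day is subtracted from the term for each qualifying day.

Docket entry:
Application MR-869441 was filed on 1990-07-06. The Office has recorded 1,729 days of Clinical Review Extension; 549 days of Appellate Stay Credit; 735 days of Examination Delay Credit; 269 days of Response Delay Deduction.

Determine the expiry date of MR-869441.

2021-02-10

Base term: filing date + 24 years → 6 July 2014.
Clinical Review Extension: 1729 days claimed exceeds the 1396-day cap, so +1396 days → 2 May 2018.
Appellate Stay Credit: +549 days → 2 November 2019.
Examination Delay Credit: +735 days → 6 November 2021.
Response Delay Deduction: −269 days → 10 February 2021.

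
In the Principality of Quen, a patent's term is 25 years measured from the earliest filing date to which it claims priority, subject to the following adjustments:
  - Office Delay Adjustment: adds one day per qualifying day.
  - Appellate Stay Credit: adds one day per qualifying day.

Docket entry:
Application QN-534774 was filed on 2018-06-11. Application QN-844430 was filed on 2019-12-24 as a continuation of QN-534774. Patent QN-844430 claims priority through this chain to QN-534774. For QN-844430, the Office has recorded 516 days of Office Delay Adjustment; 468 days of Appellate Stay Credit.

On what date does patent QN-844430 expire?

Earliest priority filing: 11 June 2018.
Base term: 11 June 2018 + 25 years → 11 June 2043.
Office Delay Adjustment: +516 days → 8 November 2044.
Appellate Stay Credit: +468 days → 19 February 2046.

February 19, 2046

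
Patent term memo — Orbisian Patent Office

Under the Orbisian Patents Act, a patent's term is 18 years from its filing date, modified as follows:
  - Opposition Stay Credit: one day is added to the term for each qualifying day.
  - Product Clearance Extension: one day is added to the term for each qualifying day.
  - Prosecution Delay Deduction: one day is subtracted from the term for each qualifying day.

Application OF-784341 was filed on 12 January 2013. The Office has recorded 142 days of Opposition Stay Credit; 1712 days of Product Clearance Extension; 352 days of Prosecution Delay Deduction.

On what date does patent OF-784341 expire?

February 22, 2035

Base term: filing date + 18 years → 12 January 2031.
Opposition Stay Credit: +142 days → 3 June 2031.
Product Clearance Extension: +1712 days → 9 February 2036.
Prosecution Delay Deduction: −352 days → 22 February 2035.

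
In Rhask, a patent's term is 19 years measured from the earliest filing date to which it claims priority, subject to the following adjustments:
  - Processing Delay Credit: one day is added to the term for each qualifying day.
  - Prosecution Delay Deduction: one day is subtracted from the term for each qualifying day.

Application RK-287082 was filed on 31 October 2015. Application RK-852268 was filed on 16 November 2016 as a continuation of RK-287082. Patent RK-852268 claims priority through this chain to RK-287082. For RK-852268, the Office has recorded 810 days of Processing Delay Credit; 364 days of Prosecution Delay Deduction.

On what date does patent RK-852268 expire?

Earliest priority filing: 31 October 2015.
Base term: 31 October 2015 + 19 years → 31 October 2034.
Processing Delay Credit: +810 days → 18 January 2037.
Prosecution Delay Deduction: −364 days → 20 January 2036.

January 20, 2036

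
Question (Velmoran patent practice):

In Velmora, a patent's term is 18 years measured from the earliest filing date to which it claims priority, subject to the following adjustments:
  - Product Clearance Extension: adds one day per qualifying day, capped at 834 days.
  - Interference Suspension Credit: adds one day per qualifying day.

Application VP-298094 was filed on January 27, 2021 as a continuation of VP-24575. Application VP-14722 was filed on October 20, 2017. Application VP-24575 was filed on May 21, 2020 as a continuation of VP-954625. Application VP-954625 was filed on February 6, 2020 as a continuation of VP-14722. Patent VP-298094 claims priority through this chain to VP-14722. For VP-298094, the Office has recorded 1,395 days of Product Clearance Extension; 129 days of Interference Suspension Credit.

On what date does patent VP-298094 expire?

Earliest priority filing: 20 October 2017.
Base term: 20 October 2017 + 18 years → 20 October 2035.
Product Clearance Extension: 1395 days claimed exceeds the 834-day cap, so +834 days → 31 January 2038.
Interference Suspension Credit: +129 days → 9 June 2038.

June 9, 2038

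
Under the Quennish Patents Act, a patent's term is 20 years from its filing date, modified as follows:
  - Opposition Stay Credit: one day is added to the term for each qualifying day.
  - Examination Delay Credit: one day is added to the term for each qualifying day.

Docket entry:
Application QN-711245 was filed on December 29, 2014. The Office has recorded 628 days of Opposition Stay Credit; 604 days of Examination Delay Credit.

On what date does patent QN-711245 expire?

May 14, 2038

Base term: filing date + 20 years → 29 December 2034.
Opposition Stay Credit: +628 days → 17 September 2036.
Examination Delay Credit: +604 days → 14 May 2038.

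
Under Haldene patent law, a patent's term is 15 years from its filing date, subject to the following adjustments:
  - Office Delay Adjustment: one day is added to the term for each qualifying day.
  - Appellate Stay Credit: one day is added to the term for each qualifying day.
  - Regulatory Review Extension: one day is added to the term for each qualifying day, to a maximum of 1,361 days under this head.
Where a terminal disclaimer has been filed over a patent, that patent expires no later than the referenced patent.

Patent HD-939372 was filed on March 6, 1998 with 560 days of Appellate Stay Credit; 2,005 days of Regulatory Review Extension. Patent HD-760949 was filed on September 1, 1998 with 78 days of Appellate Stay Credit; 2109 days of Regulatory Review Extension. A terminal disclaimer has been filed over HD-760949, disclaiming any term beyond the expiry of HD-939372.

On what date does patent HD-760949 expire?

Natural term of HD-760949:
  Base: filing + 15 years → 1 September 2013.
  Appellate Stay Credit: +78 days → 18 November 2013.
  Regulatory Review Extension: 2109 days claimed exceeds the 1361-day cap, so +1361 days → 10 August 2017.
Expiry of referenced patent HD-939372:
  Base: filing + 15 years → 6 March 2013.
  Appellate Stay Credit: +560 days → 17 September 2014.
  Regulatory Review Extension: 2005 days claimed exceeds the 1361-day cap, so +1361 days → 9 June 2018.
Terminal disclaimer: HD-760949 expires on the earlier of 10 August 2017 and 9 June 2018.

2017-08-10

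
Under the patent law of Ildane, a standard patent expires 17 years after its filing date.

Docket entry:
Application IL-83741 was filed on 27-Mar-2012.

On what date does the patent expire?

Filing date + 17 years → 27 March 2029.

March 27, 2029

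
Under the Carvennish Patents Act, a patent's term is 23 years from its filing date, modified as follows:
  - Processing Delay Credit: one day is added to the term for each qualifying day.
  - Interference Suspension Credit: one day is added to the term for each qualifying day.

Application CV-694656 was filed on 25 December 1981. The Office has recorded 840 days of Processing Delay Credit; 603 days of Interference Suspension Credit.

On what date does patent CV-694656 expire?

2008-12-07

Base term: filing date + 23 years → 25 December 2004.
Processing Delay Credit: +840 days → 14 April 2007.
Interference Suspension Credit: +603 days → 7 December 2008.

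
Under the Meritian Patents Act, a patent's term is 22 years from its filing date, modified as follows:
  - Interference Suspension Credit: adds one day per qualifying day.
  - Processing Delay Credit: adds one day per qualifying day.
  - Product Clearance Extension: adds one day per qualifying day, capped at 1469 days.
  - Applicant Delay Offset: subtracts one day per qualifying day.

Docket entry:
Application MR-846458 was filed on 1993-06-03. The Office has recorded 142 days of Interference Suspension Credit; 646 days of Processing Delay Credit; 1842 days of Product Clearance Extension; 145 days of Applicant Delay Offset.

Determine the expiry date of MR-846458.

Base term: filing date + 22 years → 3 June 2015.
Interference Suspension Credit: +142 days → 23 October 2015.
Processing Delay Credit: +646 days → 30 July 2017.
Product Clearance Extension: 1842 days claimed exceeds the 1469-day cap, so +1469 days → 7 August 2021.
Applicant Delay Offset: −145 days → 15 March 2021.

March 15, 2021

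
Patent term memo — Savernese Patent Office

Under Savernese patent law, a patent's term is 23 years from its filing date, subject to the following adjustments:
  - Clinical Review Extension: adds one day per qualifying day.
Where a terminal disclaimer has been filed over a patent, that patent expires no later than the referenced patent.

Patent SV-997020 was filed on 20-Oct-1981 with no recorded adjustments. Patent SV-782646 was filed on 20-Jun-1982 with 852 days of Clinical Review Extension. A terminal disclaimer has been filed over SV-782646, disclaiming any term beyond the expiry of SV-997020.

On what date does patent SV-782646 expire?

October 20, 2004

Natural term of SV-782646:
  Base: filing + 23 years → 20 June 2005.
  Clinical Review Extension: +852 days → 20 October 2007.
Expiry of referenced patent SV-997020:
  Base: filing + 23 years → 20 October 2004.
Terminal disclaimer: SV-782646 expires on the earlier of 20 October 2007 and 20 October 2004.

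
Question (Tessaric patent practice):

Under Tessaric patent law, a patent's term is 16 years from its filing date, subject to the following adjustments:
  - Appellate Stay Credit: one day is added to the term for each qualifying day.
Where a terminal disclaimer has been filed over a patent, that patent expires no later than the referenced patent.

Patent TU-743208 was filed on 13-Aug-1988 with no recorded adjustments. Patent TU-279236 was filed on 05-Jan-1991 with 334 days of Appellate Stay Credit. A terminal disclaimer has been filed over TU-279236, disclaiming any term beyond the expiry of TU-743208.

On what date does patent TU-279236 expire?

Natural term of TU-279236:
  Base: filing + 16 years → 5 January 2007.
  Appellate Stay Credit: +334 days → 5 December 2007.
Expiry of referenced patent TU-743208:
  Base: filing + 16 years → 13 August 2004.
Terminal disclaimer: TU-279236 expires on the earlier of 5 December 2007 and 13 August 2004.

2004-08-13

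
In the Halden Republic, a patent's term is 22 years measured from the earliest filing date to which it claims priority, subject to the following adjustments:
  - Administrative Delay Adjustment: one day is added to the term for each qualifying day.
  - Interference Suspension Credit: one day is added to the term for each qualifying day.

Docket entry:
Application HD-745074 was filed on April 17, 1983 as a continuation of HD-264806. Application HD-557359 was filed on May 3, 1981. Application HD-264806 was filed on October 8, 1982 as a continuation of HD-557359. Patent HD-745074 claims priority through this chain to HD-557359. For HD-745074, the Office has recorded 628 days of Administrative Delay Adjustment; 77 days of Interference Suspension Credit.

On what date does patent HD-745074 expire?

Earliest priority filing: 3 May 1981.
Base term: 3 May 1981 + 22 years → 3 May 2003.
Administrative Delay Adjustment: +628 days → 20 January 2005.
Interference Suspension Credit: +77 days → 7 April 2005.

2005-04-07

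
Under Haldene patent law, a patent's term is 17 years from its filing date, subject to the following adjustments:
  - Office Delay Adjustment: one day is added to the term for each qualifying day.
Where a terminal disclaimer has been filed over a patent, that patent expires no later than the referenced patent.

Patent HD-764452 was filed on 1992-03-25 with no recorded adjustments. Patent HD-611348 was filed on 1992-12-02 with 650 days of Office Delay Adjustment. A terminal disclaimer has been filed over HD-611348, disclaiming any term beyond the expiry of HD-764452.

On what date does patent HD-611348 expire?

Natural term of HD-611348:
  Base: filing + 17 years → 2 December 2009.
  Office Delay Adjustment: +650 days → 13 September 2011.
Expiry of referenced patent HD-764452:
  Base: filing + 17 years → 25 March 2009.
Terminal disclaimer: HD-611348 expires on the earlier of 13 September 2011 and 25 March 2009.

March 25, 2009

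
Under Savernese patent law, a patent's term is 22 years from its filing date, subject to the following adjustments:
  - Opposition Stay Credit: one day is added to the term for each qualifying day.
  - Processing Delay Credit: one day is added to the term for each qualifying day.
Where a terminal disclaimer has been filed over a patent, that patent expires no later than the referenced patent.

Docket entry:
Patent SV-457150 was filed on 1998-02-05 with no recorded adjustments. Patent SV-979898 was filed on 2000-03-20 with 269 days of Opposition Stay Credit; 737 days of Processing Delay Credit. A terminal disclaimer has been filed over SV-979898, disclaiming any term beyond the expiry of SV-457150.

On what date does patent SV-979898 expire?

February 5, 2020

Natural term of SV-979898:
  Base: filing + 22 years → 20 March 2022.
  Opposition Stay Credit: +269 days → 14 December 2022.
  Processing Delay Credit: +737 days → 20 December 2024.
Expiry of referenced patent SV-457150:
  Base: filing + 22 years → 5 February 2020.
Terminal disclaimer: SV-979898 expires on the earlier of 20 December 2024 and 5 February 2020.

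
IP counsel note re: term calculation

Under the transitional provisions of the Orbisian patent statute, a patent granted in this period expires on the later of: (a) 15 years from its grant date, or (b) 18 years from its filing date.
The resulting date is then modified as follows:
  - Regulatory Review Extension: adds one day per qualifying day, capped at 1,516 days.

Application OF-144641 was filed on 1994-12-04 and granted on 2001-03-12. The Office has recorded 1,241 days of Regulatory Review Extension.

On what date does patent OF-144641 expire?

(a) grant + 15 years → 12 March 2016.
(b) filing + 18 years → 4 December 2012.
Later of the two: 12 March 2016.
Regulatory Review Extension: 1241 days (within the 1516-day cap) → +1241 days → 5 August 2019.

August 5, 2019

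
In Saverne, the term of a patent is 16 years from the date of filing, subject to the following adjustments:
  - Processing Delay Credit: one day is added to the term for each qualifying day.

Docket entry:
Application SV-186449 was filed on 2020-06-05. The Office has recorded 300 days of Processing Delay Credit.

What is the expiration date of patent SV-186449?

2037-04-01

Base term: filing date + 16 years → 5 June 2036.
Processing Delay Credit: +300 days → 1 April 2037.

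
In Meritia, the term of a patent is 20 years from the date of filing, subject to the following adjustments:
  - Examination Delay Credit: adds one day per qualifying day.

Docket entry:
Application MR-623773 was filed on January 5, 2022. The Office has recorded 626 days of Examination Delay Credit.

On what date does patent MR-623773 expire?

2043-09-23

Base term: filing date + 20 years → 5 January 2042.
Examination Delay Credit: +626 days → 23 September 2043.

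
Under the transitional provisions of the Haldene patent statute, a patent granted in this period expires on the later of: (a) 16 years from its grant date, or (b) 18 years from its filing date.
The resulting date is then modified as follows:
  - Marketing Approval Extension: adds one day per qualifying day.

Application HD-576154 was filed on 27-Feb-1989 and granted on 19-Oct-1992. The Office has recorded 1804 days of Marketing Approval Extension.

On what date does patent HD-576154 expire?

September 27, 2013

(a) grant + 16 years → 19 October 2008.
(b) filing + 18 years → 27 February 2007.
Later of the two: 19 October 2008.
Marketing Approval Extension: +1804 days → 27 September 2013.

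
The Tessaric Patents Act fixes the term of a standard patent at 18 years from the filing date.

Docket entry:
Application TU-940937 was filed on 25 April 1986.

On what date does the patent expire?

Filing date + 18 years → 25 April 2004.

2004-04-25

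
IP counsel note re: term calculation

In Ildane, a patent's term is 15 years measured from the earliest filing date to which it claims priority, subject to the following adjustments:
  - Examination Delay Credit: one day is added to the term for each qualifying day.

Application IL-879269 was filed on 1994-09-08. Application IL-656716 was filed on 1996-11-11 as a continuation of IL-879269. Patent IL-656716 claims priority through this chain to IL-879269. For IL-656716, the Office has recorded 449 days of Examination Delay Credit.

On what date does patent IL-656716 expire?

2010-12-01

Earliest priority filing: 8 September 1994.
Base term: 8 September 1994 + 15 years → 8 September 2009.
Examination Delay Credit: +449 days → 1 December 2010.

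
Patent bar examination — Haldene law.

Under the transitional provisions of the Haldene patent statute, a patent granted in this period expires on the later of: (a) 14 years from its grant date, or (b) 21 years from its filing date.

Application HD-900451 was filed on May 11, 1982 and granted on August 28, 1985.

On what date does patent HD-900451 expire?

(a) grant + 14 years → 28 August 1999.
(b) filing + 21 years → 11 May 2003.
Later of the two: 11 May 2003.

May 11, 2003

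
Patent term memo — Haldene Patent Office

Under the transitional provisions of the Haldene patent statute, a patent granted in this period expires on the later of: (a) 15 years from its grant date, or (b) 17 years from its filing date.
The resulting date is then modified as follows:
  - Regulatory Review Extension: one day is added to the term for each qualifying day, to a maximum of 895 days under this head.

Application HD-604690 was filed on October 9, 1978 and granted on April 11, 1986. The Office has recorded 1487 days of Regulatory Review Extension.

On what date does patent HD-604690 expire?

(a) grant + 15 years → 11 April 2001.
(b) filing + 17 years → 9 October 1995.
Later of the two: 11 April 2001.
Regulatory Review Extension: 1487 days claimed exceeds the 895-day cap, so +895 days → 23 September 2003.

2003-09-23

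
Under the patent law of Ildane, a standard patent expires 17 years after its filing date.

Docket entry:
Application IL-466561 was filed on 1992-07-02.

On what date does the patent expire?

July 2, 2009

Filing date + 17 years → 2 July 2009.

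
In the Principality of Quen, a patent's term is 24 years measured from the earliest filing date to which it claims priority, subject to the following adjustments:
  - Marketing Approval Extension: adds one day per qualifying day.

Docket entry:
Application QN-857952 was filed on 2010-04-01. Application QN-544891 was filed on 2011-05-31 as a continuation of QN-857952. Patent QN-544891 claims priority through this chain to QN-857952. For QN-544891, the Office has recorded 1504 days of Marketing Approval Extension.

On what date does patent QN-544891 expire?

2038-05-14

Earliest priority filing: 1 April 2010.
Base term: 1 April 2010 + 24 years → 1 April 2034.
Marketing Approval Extension: +1504 days → 14 May 2038.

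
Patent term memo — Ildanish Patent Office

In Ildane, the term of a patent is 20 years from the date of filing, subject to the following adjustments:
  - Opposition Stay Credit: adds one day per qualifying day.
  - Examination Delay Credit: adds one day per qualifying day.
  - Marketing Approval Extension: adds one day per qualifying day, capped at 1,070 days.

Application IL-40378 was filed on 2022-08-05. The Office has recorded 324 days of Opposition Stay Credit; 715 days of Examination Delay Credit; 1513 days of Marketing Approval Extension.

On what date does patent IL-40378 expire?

Base term: filing date + 20 years → 5 August 2042.
Opposition Stay Credit: +324 days → 25 June 2043.
Examination Delay Credit: +715 days → 9 June 2045.
Marketing Approval Extension: 1513 days claimed exceeds the 1070-day cap, so +1070 days → 14 May 2048.

2048-05-14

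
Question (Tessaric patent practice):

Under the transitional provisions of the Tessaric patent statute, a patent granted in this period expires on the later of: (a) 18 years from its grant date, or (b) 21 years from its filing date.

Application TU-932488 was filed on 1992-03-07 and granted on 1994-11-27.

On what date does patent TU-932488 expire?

2013-03-07

(a) grant + 18 years → 27 November 2012.
(b) filing + 21 years → 7 March 2013.
Later of the two: 7 March 2013.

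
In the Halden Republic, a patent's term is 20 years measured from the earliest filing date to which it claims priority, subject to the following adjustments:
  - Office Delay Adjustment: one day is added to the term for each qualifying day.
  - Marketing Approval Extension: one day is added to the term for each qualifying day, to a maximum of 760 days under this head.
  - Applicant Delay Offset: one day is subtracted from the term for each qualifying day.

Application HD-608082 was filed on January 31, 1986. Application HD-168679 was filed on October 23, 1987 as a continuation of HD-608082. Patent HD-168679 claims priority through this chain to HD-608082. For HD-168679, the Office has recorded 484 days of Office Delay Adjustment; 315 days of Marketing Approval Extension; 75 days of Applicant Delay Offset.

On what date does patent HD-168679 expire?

2008-01-25

Earliest priority filing: 31 January 1986.
Base term: 31 January 1986 + 20 years → 31 January 2006.
Office Delay Adjustment: +484 days → 30 May 2007.
Marketing Approval Extension: 315 days (within the 760-day cap) → +315 days → 9 April 2008.
Applicant Delay Offset: −75 days → 25 January 2008.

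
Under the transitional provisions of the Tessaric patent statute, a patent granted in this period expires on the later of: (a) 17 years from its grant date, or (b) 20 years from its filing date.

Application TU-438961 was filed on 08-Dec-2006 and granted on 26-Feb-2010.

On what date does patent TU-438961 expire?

February 26, 2027

(a) grant + 17 years → 26 February 2027.
(b) filing + 20 years → 8 December 2026.
Later of the two: 26 February 2027.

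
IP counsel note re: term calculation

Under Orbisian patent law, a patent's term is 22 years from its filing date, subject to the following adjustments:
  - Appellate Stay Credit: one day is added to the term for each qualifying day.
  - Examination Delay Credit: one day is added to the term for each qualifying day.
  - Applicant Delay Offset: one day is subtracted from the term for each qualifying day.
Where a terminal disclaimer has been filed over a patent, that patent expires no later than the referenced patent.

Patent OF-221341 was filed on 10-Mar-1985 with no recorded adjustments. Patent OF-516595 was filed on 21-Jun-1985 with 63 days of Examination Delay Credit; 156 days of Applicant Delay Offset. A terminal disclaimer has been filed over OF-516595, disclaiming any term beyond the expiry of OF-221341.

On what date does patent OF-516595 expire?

2007-03-10

Natural term of OF-516595:
  Base: filing + 22 years → 21 June 2007.
  Examination Delay Credit: +63 days → 23 August 2007.
  Applicant Delay Offset: −156 days → 20 March 2007.
Expiry of referenced patent OF-221341:
  Base: filing + 22 years → 10 March 2007.
Terminal disclaimer: OF-516595 expires on the earlier of 20 March 2007 and 10 March 2007.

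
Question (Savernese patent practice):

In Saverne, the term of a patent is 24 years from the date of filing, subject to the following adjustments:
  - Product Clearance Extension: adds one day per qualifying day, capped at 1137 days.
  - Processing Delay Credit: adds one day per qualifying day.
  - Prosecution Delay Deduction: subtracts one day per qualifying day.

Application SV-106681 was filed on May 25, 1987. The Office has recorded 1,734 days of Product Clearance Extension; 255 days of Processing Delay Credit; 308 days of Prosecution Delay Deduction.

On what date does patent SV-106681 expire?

May 13, 2014

Base term: filing date + 24 years → 25 May 2011.
Product Clearance Extension: 1734 days claimed exceeds the 1137-day cap, so +1137 days → 5 July 2014.
Processing Delay Credit: +255 days → 17 March 2015.
Prosecution Delay Deduction: −308 days → 13 May 2014.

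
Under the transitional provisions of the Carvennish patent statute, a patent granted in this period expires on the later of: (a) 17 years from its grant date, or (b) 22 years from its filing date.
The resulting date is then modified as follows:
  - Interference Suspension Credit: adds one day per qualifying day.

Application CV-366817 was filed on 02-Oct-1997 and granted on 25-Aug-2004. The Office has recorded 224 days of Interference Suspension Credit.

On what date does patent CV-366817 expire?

2022-04-06

(a) grant + 17 years → 25 August 2021.
(b) filing + 22 years → 2 October 2019.
Later of the two: 25 August 2021.
Interference Suspension Credit: +224 days → 6 April 2022.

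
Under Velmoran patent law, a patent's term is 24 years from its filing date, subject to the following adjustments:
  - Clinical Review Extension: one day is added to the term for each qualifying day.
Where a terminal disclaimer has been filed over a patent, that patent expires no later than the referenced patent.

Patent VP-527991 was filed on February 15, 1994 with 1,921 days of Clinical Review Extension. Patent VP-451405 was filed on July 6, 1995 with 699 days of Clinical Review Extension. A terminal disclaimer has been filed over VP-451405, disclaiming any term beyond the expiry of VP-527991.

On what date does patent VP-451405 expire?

June 4, 2021

Natural term of VP-451405:
  Base: filing + 24 years → 6 July 2019.
  Clinical Review Extension: +699 days → 4 June 2021.
Expiry of referenced patent VP-527991:
  Base: filing + 24 years → 15 February 2018.
  Clinical Review Extension: +1921 days → 21 May 2023.
Terminal disclaimer: VP-451405 expires on the earlier of 4 June 2021 and 21 May 2023.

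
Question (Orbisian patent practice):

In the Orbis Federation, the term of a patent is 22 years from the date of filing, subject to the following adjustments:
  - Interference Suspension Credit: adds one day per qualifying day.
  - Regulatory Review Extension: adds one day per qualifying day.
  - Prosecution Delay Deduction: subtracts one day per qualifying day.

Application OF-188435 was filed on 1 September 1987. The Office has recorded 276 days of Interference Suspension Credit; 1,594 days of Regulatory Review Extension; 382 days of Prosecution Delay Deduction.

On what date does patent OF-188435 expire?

September 28, 2013

Base term: filing date + 22 years → 1 September 2009.
Interference Suspension Credit: +276 days → 4 June 2010.
Regulatory Review Extension: +1594 days → 15 October 2014.
Prosecution Delay Deduction: −382 days → 28 September 2013.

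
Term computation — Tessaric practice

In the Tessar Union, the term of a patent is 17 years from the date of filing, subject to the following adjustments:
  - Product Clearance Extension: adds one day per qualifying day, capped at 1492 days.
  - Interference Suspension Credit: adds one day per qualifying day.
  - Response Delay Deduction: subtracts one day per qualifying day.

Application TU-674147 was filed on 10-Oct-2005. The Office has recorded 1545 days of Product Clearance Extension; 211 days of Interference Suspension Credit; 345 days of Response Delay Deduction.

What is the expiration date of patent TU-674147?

June 29, 2026

Base term: filing date + 17 years → 10 October 2022.
Product Clearance Extension: 1545 days claimed exceeds the 1492-day cap, so +1492 days → 10 November 2026.
Interference Suspension Credit: +211 days → 9 June 2027.
Response Delay Deduction: −345 days → 29 June 2026.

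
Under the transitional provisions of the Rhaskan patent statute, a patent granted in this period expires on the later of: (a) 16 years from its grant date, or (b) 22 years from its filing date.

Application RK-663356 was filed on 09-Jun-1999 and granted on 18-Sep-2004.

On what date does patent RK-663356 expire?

(a) grant + 16 years → 18 September 2020.
(b) filing + 22 years → 9 June 2021.
Later of the two: 9 June 2021.

2021-06-09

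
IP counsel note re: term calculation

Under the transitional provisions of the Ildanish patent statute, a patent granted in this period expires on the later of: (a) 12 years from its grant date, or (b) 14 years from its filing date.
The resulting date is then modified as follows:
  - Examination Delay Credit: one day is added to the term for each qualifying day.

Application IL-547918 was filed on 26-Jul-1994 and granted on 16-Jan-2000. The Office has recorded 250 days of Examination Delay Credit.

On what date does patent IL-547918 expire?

2012-09-22

(a) grant + 12 years → 16 January 2012.
(b) filing + 14 years → 26 July 2008.
Later of the two: 16 January 2012.
Examination Delay Credit: +250 days → 22 September 2012.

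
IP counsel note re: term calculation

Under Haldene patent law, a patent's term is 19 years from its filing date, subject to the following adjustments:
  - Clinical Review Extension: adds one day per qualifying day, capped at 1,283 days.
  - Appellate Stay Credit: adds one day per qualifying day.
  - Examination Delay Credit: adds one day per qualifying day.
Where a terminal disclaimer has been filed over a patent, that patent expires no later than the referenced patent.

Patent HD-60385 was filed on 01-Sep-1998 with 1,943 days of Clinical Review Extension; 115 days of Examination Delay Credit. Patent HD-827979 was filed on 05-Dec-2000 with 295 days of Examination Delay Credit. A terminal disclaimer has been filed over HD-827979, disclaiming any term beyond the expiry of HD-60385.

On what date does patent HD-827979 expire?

2020-09-25

Natural term of HD-827979:
  Base: filing + 19 years → 5 December 2019.
  Examination Delay Credit: +295 days → 25 September 2020.
Expiry of referenced patent HD-60385:
  Base: filing + 19 years → 1 September 2017.
  Clinical Review Extension: 1943 days claimed exceeds the 1283-day cap, so +1283 days → 7 March 2021.
  Examination Delay Credit: +115 days → 30 June 2021.
Terminal disclaimer: HD-827979 expires on the earlier of 25 September 2020 and 30 June 2021.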